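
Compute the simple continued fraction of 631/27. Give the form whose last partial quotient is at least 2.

[23; 2, 1, 2, 3]

631 = 23×27 + 10
27 = 2×10 + 7
10 = 1×7 + 3
7 = 2×3 + 1
3 = 3×1 + 0  (stop)
So 631/27 = [23; 2, 1, 2, 3].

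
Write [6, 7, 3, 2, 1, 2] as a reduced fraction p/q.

Fold from the inside: start with 2/1.
  1 + 1/2 = 3/2
  2 + 2/3 = 8/3
  3 + 3/8 = 27/8
  7 + 8/27 = 197/27
  6 + 27/197 = 1209/197

1209/197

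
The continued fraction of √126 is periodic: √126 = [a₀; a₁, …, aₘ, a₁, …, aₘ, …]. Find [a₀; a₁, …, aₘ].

a₀ = ⌊√126⌋ = 11.
With m₀=0, d₀=1 and mₖ₊₁ = dₖaₖ − mₖ, dₖ₊₁ = (n − mₖ₊₁²)/dₖ, aₖ₊₁ = ⌊(a₀+mₖ₊₁)/dₖ₊₁⌋:
  k=1: m=11, d=5, a=4
  k=2: m=9, d=9, a=2
  k=3: m=9, d=5, a=4
  k=4: m=11, d=1, a=22
d=1 and a=2a₀=22 at k=4, so the next step gives (m, d) = (11, 5) again — its k=1 value — and the period has length 4.

[11; 4, 2, 4, 22]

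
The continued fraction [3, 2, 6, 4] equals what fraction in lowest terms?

Fold from the inside: start with 4/1.
  6 + 1/4 = 25/4
  2 + 4/25 = 54/25
  3 + 25/54 = 187/54

187/54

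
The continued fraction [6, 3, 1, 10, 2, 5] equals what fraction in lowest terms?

3084/493

Using pₖ = aₖpₖ₋₁ + pₖ₋₂ and qₖ = aₖqₖ₋₁ + qₖ₋₂:
  k=0: a=6, p=6, q=1
  k=1: a=3, p=19, q=3
  k=2: a=1, p=25, q=4
  k=3: a=10, p=269, q=43
  k=4: a=2, p=563, q=90
  k=5: a=5, p=3084, q=493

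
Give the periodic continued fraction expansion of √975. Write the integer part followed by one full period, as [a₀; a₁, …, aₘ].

a₀ = ⌊√975⌋ = 31.
With m₀=0, d₀=1 and mₖ₊₁ = dₖaₖ − mₖ, dₖ₊₁ = (n − mₖ₊₁²)/dₖ, aₖ₊₁ = ⌊(a₀+mₖ₊₁)/dₖ₊₁⌋:
  k=1: m=31, d=14, a=4
  k=2: m=25, d=25, a=2
  k=3: m=25, d=14, a=4
  k=4: m=31, d=1, a=62
d=1 and a=2a₀=62 at k=4, so the next step gives (m, d) = (31, 14) again — its k=1 value — and the period has length 4.

[31; 4, 2, 4, 62]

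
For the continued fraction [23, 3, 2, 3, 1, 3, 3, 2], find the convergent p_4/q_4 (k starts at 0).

Using pₖ = aₖpₖ₋₁ + pₖ₋₂, qₖ = aₖqₖ₋₁ + qₖ₋₂ (with p₋₁=1, p₋₂=0, q₋₁=0, q₋₂=1):
  k=0: a=23, p=23, q=1
  k=1: a=3, p=70, q=3
  k=2: a=2, p=163, q=7
  k=3: a=3, p=559, q=24
  k=4: a=1, p=722, q=31

722/31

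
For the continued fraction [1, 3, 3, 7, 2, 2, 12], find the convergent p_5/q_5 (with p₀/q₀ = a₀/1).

Using pₖ = aₖpₖ₋₁ + pₖ₋₂, qₖ = aₖqₖ₋₁ + qₖ₋₂ (with p₋₁=1, p₋₂=0, q₋₁=0, q₋₂=1):
  k=0: a=1, p=1, q=1
  k=1: a=3, p=4, q=3
  k=2: a=3, p=13, q=10
  k=3: a=7, p=95, q=73
  k=4: a=2, p=203, q=156
  k=5: a=2, p=501, q=385

501/385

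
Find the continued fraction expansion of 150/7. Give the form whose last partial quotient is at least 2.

[21; 2, 3]

150 = 21*7 + 3
7 = 2*3 + 1
3 = 3*1 + 0  (stop)
So 150/7 = [21; 2, 3].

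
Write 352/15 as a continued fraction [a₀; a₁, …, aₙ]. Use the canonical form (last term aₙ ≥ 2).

352 = 23·15 + 7
15 = 2·7 + 1
7 = 7·1 + 0  (stop)
So 352/15 = [23; 2, 7].

[23; 2, 7]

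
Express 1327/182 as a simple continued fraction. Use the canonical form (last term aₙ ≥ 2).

1327 = 7×182 + 53
182 = 3×53 + 23
53 = 2×23 + 7
23 = 3×7 + 2
7 = 3×2 + 1
2 = 2×1 + 0  (stop)
So 1327/182 = [7; 3, 2, 3, 3, 2].

[7; 3, 2, 3, 3, 2]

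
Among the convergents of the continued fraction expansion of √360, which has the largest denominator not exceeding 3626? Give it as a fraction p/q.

27379/1443

√360 = [18; 1, 36, …] (period length 2).
Convergents:
  p_0/q_0 = 18/1
  p_1/q_1 = 19/1
  p_2/q_2 = 702/37
  p_3/q_3 = 721/38
  p_4/q_4 = 26658/1405
  p_5/q_5 = 27379/1443
  p_6/q_6 = 1012302/53353
q_5 = 1443 ≤ 3626 < 53353 = q_6, so the answer is 27379/1443.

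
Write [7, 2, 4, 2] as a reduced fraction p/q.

149/20

Fold from the inside: start with 2/1.
  4 + 1/2 = 9/2
  2 + 2/9 = 20/9
  7 + 9/20 = 149/20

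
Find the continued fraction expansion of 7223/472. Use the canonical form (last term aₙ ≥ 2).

7223 = 15×472 + 143
472 = 3×143 + 43
143 = 3×43 + 14
43 = 3×14 + 1
14 = 14×1 + 0  (stop)
So 7223/472 = [15; 3, 3, 3, 14].

[15; 3, 3, 3, 14]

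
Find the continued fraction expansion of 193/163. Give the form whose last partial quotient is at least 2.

[1; 5, 2, 3, 4]

193 = 1·163 + 30
163 = 5·30 + 13
30 = 2·13 + 4
13 = 3·4 + 1
4 = 4·1 + 0  (stop)
So 193/163 = [1; 5, 2, 3, 4].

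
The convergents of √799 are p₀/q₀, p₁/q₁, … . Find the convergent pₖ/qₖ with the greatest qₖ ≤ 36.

424/15

√799 = [28; 3, 1, 3, 56, …] (period length 4).
Convergents:
  p_0/q_0 = 28/1
  p_1/q_1 = 85/3
  p_2/q_2 = 113/4
  p_3/q_3 = 424/15
  p_4/q_4 = 23857/844
q_3 = 15 ≤ 36 < 844 = q_4, so the answer is 424/15.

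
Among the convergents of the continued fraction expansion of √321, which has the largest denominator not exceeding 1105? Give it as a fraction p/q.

7722/431

√321 = [17; 1, 10, 1, 34, …] (period length 4).
Convergents:
  p_0/q_0 = 17/1
  p_1/q_1 = 18/1
  p_2/q_2 = 197/11
  p_3/q_3 = 215/12
  p_4/q_4 = 7507/419
  p_5/q_5 = 7722/431
  p_6/q_6 = 84727/4729
q_5 = 431 ≤ 1105 < 4729 = q_6, so the answer is 7722/431.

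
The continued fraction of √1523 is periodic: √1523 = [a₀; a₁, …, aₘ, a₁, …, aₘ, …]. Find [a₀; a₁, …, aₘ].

[39; 39, 78]

a₀ = ⌊√1523⌋ = 39.
With m₀=0, d₀=1 and mₖ₊₁ = dₖaₖ − mₖ, dₖ₊₁ = (n − mₖ₊₁²)/dₖ, aₖ₊₁ = ⌊(a₀+mₖ₊₁)/dₖ₊₁⌋:
  k=1: m=39, d=2, a=39
  k=2: m=39, d=1, a=78
d=1 and a=2a₀=78 at k=2, so the next step gives (m, d) = (39, 2) again — its k=1 value — and the period has length 2.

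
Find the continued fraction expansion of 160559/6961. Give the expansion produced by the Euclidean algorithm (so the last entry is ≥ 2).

[23; 15, 3, 1, 3, 3, 9]

160559 = 23×6961 + 456
6961 = 15×456 + 121
456 = 3×121 + 93
121 = 1×93 + 28
93 = 3×28 + 9
28 = 3×9 + 1
9 = 9×1 + 0  (stop)
So 160559/6961 = [23; 15, 3, 1, 3, 3, 9].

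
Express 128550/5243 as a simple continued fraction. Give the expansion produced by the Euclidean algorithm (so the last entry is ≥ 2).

[24; 1, 1, 13, 12, 16]

128550 = 24×5243 + 2718
5243 = 1×2718 + 2525
2718 = 1×2525 + 193
2525 = 13×193 + 16
193 = 12×16 + 1
16 = 16×1 + 0  (stop)
So 128550/5243 = [24; 1, 1, 13, 12, 16].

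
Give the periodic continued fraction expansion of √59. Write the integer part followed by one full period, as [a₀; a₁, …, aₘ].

[7; 1, 2, 7, 2, 1, 14]

a₀ = ⌊√59⌋ = 7.
With m₀=0, d₀=1 and mₖ₊₁ = dₖaₖ − mₖ, dₖ₊₁ = (n − mₖ₊₁²)/dₖ, aₖ₊₁ = ⌊(a₀+mₖ₊₁)/dₖ₊₁⌋:
  k=1: m=7, d=10, a=1
  k=2: m=3, d=5, a=2
  k=3: m=7, d=2, a=7
  k=4: m=7, d=5, a=2
  k=5: m=3, d=10, a=1
  k=6: m=7, d=1, a=14
d=1 and a=2a₀=14 at k=6, so the next step gives (m, d) = (7, 10) again — its k=1 value — and the period has length 6.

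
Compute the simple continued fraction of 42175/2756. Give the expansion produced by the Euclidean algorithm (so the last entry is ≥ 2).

[15; 3, 3, 3, 16, 2, 2]

42175 = 15·2756 + 835
2756 = 3·835 + 251
835 = 3·251 + 82
251 = 3·82 + 5
82 = 16·5 + 2
5 = 2·2 + 1
2 = 2·1 + 0  (stop)
So 42175/2756 = [15; 3, 3, 3, 16, 2, 2].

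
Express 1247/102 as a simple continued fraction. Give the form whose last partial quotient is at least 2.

1247 = 12*102 + 23
102 = 4*23 + 10
23 = 2*10 + 3
10 = 3*3 + 1
3 = 3*1 + 0  (stop)
So 1247/102 = [12; 4, 2, 3, 3].

[12; 4, 2, 3, 3]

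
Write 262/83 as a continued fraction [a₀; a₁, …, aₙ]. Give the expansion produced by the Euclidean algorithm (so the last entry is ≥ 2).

[3; 6, 2, 1, 1, 2]

262 = 3·83 + 13
83 = 6·13 + 5
13 = 2·5 + 3
5 = 1·3 + 2
3 = 1·2 + 1
2 = 2·1 + 0  (stop)
So 262/83 = [3; 6, 2, 1, 1, 2].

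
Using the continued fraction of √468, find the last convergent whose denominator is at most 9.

173/8

√468 = [21; 1, 1, 1, 2, 1, 1, 1, 42, …] (period length 8).
Convergents:
  p_0/q_0 = 21/1
  p_1/q_1 = 22/1
  p_2/q_2 = 43/2
  p_3/q_3 = 65/3
  p_4/q_4 = 173/8
  p_5/q_5 = 238/11
q_4 = 8 ≤ 9 < 11 = q_5, so the answer is 173/8.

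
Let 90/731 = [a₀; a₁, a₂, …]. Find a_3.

90 = 0·731 + 90   →  a_0 = 0
731 = 8·90 + 11   →  a_1 = 8
90 = 8·11 + 2   →  a_2 = 8
11 = 5·2 + 1   →  a_3 = 5

5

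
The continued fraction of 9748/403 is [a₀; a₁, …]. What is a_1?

9748 = 24·403 + 76   →  a_0 = 24
403 = 5·76 + 23   →  a_1 = 5

5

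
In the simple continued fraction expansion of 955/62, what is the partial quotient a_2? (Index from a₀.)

2

955 = 15·62 + 25   →  a_0 = 15
62 = 2·25 + 12   →  a_1 = 2
25 = 2·12 + 1   →  a_2 = 2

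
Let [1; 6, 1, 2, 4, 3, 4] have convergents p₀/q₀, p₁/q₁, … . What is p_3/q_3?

Using pₖ = aₖpₖ₋₁ + pₖ₋₂, qₖ = aₖqₖ₋₁ + qₖ₋₂ (with p₋₁=1, p₋₂=0, q₋₁=0, q₋₂=1):
  k=0: a=1, p=1, q=1
  k=1: a=6, p=7, q=6
  k=2: a=1, p=8, q=7
  k=3: a=2, p=23, q=20

23/20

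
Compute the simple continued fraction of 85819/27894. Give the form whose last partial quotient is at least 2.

85819 = 3×27894 + 2137
27894 = 13×2137 + 113
2137 = 18×113 + 103
113 = 1×103 + 10
103 = 10×10 + 3
10 = 3×3 + 1
3 = 3×1 + 0  (stop)
So 85819/27894 = [3; 13, 18, 1, 10, 3, 3].

[3; 13, 18, 1, 10, 3, 3]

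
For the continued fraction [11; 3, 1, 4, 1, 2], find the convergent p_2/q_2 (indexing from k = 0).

45/4

Using pₖ = aₖpₖ₋₁ + pₖ₋₂, qₖ = aₖqₖ₋₁ + qₖ₋₂ (with p₋₁=1, p₋₂=0, q₋₁=0, q₋₂=1):
  k=0: a=11, p=11, q=1
  k=1: a=3, p=34, q=3
  k=2: a=1, p=45, q=4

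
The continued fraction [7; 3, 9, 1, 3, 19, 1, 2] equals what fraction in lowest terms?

Using pₖ = aₖpₖ₋₁ + pₖ₋₂ and qₖ = aₖqₖ₋₁ + qₖ₋₂:
  k=0: a=7, p=7, q=1
  k=1: a=3, p=22, q=3
  k=2: a=9, p=205, q=28
  k=3: a=1, p=227, q=31
  k=4: a=3, p=886, q=121
  k=5: a=19, p=17061, q=2330
  k=6: a=1, p=17947, q=2451
  k=7: a=2, p=52955, q=7232

52955/7232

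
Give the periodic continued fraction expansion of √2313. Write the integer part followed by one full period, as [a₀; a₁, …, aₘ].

a₀ = ⌊√2313⌋ = 48.
With m₀=0, d₀=1 and mₖ₊₁ = dₖaₖ − mₖ, dₖ₊₁ = (n − mₖ₊₁²)/dₖ, aₖ₊₁ = ⌊(a₀+mₖ₊₁)/dₖ₊₁⌋:
  k=1: m=48, d=9, a=10
  k=2: m=42, d=61, a=1
  k=3: m=19, d=32, a=2
  k=4: m=45, d=9, a=10
  k=5: m=45, d=32, a=2
  k=6: m=19, d=61, a=1
  k=7: m=42, d=9, a=10
  k=8: m=48, d=1, a=96
d=1 and a=2a₀=96 at k=8, so the next step gives (m, d) = (48, 9) again — its k=1 value — and the period has length 8.

[48; 10, 1, 2, 10, 2, 1, 10, 96]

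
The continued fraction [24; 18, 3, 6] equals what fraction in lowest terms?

Fold from the inside: start with 6/1.
  3 + 1/6 = 19/6
  18 + 6/19 = 348/19
  24 + 19/348 = 8371/348

8371/348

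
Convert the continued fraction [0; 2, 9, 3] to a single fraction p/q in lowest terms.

28/59

Using pₖ = aₖpₖ₋₁ + pₖ₋₂ and qₖ = aₖqₖ₋₁ + qₖ₋₂:
  k=0: a=0, p=0, q=1
  k=1: a=2, p=1, q=2
  k=2: a=9, p=9, q=19
  k=3: a=3, p=28, q=59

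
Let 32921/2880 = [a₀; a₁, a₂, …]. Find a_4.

2

32921 = 11·2880 + 1241   →  a_0 = 11
2880 = 2·1241 + 398   →  a_1 = 2
1241 = 3·398 + 47   →  a_2 = 3
398 = 8·47 + 22   →  a_3 = 8
47 = 2·22 + 3   →  a_4 = 2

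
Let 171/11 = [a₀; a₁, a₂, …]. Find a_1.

171 = 15·11 + 6   →  a_0 = 15
11 = 1·6 + 5   →  a_1 = 1

1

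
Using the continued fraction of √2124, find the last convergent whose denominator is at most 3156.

48806/1059

√2124 = [46; 11, 1, 1, 22, 1, 1, 11, 92, …] (period length 8).
Convergents:
  p_0/q_0 = 46/1
  p_1/q_1 = 507/11
  p_2/q_2 = 553/12
  p_3/q_3 = 1060/23
  p_4/q_4 = 23873/518
  p_5/q_5 = 24933/541
  p_6/q_6 = 48806/1059
  p_7/q_7 = 561799/12190
q_6 = 1059 ≤ 3156 < 12190 = q_7, so the answer is 48806/1059.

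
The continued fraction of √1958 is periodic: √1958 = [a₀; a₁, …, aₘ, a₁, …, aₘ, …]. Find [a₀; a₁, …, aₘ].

[44; 4, 88]

a₀ = ⌊√1958⌋ = 44.
With m₀=0, d₀=1 and mₖ₊₁ = dₖaₖ − mₖ, dₖ₊₁ = (n − mₖ₊₁²)/dₖ, aₖ₊₁ = ⌊(a₀+mₖ₊₁)/dₖ₊₁⌋:
  k=1: m=44, d=22, a=4
  k=2: m=44, d=1, a=88
d=1 and a=2a₀=88 at k=2, so the next step gives (m, d) = (44, 22) again — its k=1 value — and the period has length 2.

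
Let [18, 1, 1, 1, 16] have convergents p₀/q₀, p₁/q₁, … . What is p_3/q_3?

56/3

Using pₖ = aₖpₖ₋₁ + pₖ₋₂, qₖ = aₖqₖ₋₁ + qₖ₋₂ (with p₋₁=1, p₋₂=0, q₋₁=0, q₋₂=1):
  k=0: a=18, p=18, q=1
  k=1: a=1, p=19, q=1
  k=2: a=1, p=37, q=2
  k=3: a=1, p=56, q=3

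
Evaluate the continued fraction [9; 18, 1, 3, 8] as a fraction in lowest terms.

5604/619

Fold from the inside: start with 8/1.
  3 + 1/8 = 25/8
  1 + 8/25 = 33/25
  18 + 25/33 = 619/33
  9 + 33/619 = 5604/619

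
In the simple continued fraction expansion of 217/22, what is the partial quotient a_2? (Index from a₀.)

6

217 = 9·22 + 19   →  a_0 = 9
22 = 1·19 + 3   →  a_1 = 1
19 = 6·3 + 1   →  a_2 = 6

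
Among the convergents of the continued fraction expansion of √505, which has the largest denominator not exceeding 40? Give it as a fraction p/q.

√505 = [22; 2, 8, 2, 44, …] (period length 4).
Convergents:
  p_0/q_0 = 22/1
  p_1/q_1 = 45/2
  p_2/q_2 = 382/17
  p_3/q_3 = 809/36
  p_4/q_4 = 35978/1601
q_3 = 36 ≤ 40 < 1601 = q_4, so the answer is 809/36.

809/36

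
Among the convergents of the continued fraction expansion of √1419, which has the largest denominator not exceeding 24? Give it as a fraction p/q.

113/3

√1419 = [37; 1, 2, 37, 2, 1, 74, …] (period length 6).
Convergents:
  p_0/q_0 = 37/1
  p_1/q_1 = 38/1
  p_2/q_2 = 113/3
  p_3/q_3 = 4219/112
q_2 = 3 ≤ 24 < 112 = q_3, so the answer is 113/3.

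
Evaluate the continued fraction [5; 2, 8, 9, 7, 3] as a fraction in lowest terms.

18935/3461

Using pₖ = aₖpₖ₋₁ + pₖ₋₂ and qₖ = aₖqₖ₋₁ + qₖ₋₂:
  k=0: a=5, p=5, q=1
  k=1: a=2, p=11, q=2
  k=2: a=8, p=93, q=17
  k=3: a=9, p=848, q=155
  k=4: a=7, p=6029, q=1102
  k=5: a=3, p=18935, q=3461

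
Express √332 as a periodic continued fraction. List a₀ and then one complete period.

a₀ = ⌊√332⌋ = 18.

[18; 4, 1, 1, 8, 1, 1, 4, 36]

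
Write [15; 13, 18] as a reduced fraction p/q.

3543/235

Using pₖ = aₖpₖ₋₁ + pₖ₋₂ and qₖ = aₖqₖ₋₁ + qₖ₋₂:
  k=0: a=15, p=15, q=1
  k=1: a=13, p=196, q=13
  k=2: a=18, p=3543, q=235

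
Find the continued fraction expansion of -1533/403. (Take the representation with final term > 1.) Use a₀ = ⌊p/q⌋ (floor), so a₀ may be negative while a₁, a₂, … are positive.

[-4; 5, 9, 1, 7]

-1533 = -4*403 + 79
403 = 5*79 + 8
79 = 9*8 + 7
8 = 1*7 + 1
7 = 7*1 + 0  (stop)
So -1533/403 = [-4; 5, 9, 1, 7].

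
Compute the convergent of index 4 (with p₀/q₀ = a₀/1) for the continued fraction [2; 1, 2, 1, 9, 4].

Using pₖ = aₖpₖ₋₁ + pₖ₋₂, qₖ = aₖqₖ₋₁ + qₖ₋₂ (with p₋₁=1, p₋₂=0, q₋₁=0, q₋₂=1):
  k=0: a=2, p=2, q=1
  k=1: a=1, p=3, q=1
  k=2: a=2, p=8, q=3
  k=3: a=1, p=11, q=4
  k=4: a=9, p=107, q=39

107/39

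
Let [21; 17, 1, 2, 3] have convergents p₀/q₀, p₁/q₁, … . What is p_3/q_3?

1116/53

Using pₖ = aₖpₖ₋₁ + pₖ₋₂, qₖ = aₖqₖ₋₁ + qₖ₋₂ (with p₋₁=1, p₋₂=0, q₋₁=0, q₋₂=1):
  k=0: a=21, p=21, q=1
  k=1: a=17, p=358, q=17
  k=2: a=1, p=379, q=18
  k=3: a=2, p=1116, q=53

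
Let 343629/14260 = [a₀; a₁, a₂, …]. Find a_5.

15

343629 = 24·14260 + 1389   →  a_0 = 24
14260 = 10·1389 + 370   →  a_1 = 10
1389 = 3·370 + 279   →  a_2 = 3
370 = 1·279 + 91   →  a_3 = 1
279 = 3·91 + 6   →  a_4 = 3
91 = 15·6 + 1   →  a_5 = 15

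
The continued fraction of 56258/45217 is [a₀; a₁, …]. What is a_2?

10

56258 = 1·45217 + 11041   →  a_0 = 1
45217 = 4·11041 + 1053   →  a_1 = 4
11041 = 10·1053 + 511   →  a_2 = 10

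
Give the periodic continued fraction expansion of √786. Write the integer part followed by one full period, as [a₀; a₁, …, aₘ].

a₀ = ⌊√786⌋ = 28.
With m₀=0, d₀=1 and mₖ₊₁ = dₖaₖ − mₖ, dₖ₊₁ = (n − mₖ₊₁²)/dₖ, aₖ₊₁ = ⌊(a₀+mₖ₊₁)/dₖ₊₁⌋:
  k=1: m=28, d=2, a=28
  k=2: m=28, d=1, a=56
d=1 and a=2a₀=56 at k=2, so the next step gives (m, d) = (28, 2) again — its k=1 value — and the period has length 2.

[28; 28, 56]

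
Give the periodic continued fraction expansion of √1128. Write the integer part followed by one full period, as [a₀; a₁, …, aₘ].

a₀ = ⌊√1128⌋ = 33.
With m₀=0, d₀=1 and mₖ₊₁ = dₖaₖ − mₖ, dₖ₊₁ = (n − mₖ₊₁²)/dₖ, aₖ₊₁ = ⌊(a₀+mₖ₊₁)/dₖ₊₁⌋:
  k=1: m=33, d=39, a=1
  k=2: m=6, d=28, a=1
  k=3: m=22, d=23, a=2
  k=4: m=24, d=24, a=2
  k=5: m=24, d=23, a=2
  k=6: m=22, d=28, a=1
  k=7: m=6, d=39, a=1
  k=8: m=33, d=1, a=66
d=1 and a=2a₀=66 at k=8, so the next step gives (m, d) = (33, 39) again — its k=1 value — and the period has length 8.

[33; 1, 1, 2, 2, 2, 1, 1, 66]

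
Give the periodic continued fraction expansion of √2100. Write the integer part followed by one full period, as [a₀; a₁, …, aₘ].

a₀ = ⌊√2100⌋ = 45.
With m₀=0, d₀=1 and mₖ₊₁ = dₖaₖ − mₖ, dₖ₊₁ = (n − mₖ₊₁²)/dₖ, aₖ₊₁ = ⌊(a₀+mₖ₊₁)/dₖ₊₁⌋:
  k=1: m=45, d=75, a=1
  k=2: m=30, d=16, a=4
  k=3: m=34, d=59, a=1
  k=4: m=25, d=25, a=2
  k=5: m=25, d=59, a=1
  k=6: m=34, d=16, a=4
  k=7: m=30, d=75, a=1
  k=8: m=45, d=1, a=90
d=1 and a=2a₀=90 at k=8, so the next step gives (m, d) = (45, 75) again — its k=1 value — and the period has length 8.

[45; 1, 4, 1, 2, 1, 4, 1, 90]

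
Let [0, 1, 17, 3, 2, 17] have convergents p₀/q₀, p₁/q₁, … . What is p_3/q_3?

52/55

Using pₖ = aₖpₖ₋₁ + pₖ₋₂, qₖ = aₖqₖ₋₁ + qₖ₋₂ (with p₋₁=1, p₋₂=0, q₋₁=0, q₋₂=1):
  k=0: a=0, p=0, q=1
  k=1: a=1, p=1, q=1
  k=2: a=17, p=17, q=18
  k=3: a=3, p=52, q=55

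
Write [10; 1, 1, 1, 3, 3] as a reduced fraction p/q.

Using pₖ = aₖpₖ₋₁ + pₖ₋₂ and qₖ = aₖqₖ₋₁ + qₖ₋₂:
  k=0: a=10, p=10, q=1
  k=1: a=1, p=11, q=1
  k=2: a=1, p=21, q=2
  k=3: a=1, p=32, q=3
  k=4: a=3, p=117, q=11
  k=5: a=3, p=383, q=36

383/36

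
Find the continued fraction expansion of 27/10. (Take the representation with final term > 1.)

27 = 2·10 + 7
10 = 1·7 + 3
7 = 2·3 + 1
3 = 3·1 + 0  (stop)
So 27/10 = [2; 1, 2, 3].

[2; 1, 2, 3]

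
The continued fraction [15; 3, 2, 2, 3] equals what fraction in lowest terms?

Fold from the inside: start with 3/1.
  2 + 1/3 = 7/3
  2 + 3/7 = 17/7
  3 + 7/17 = 58/17
  15 + 17/58 = 887/58

887/58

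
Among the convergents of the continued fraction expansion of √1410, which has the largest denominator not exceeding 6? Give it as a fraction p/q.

√1410 = [37; 1, 1, 4, 1, 1, 74, …] (period length 6).
Convergents:
  p_0/q_0 = 37/1
  p_1/q_1 = 38/1
  p_2/q_2 = 75/2
  p_3/q_3 = 338/9
q_2 = 2 ≤ 6 < 9 = q_3, so the answer is 75/2.

75/2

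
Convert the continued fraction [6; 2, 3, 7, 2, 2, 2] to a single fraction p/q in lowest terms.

Fold from the inside: start with 2/1.
  2 + 1/2 = 5/2
  2 + 2/5 = 12/5
  7 + 5/12 = 89/12
  3 + 12/89 = 279/89
  2 + 89/279 = 647/279
  6 + 279/647 = 4161/647

4161/647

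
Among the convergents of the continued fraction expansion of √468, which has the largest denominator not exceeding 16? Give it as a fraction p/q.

√468 = [21; 1, 1, 1, 2, 1, 1, 1, 42, …] (period length 8).
Convergents:
  p_0/q_0 = 21/1
  p_1/q_1 = 22/1
  p_2/q_2 = 43/2
  p_3/q_3 = 65/3
  p_4/q_4 = 173/8
  p_5/q_5 = 238/11
  p_6/q_6 = 411/19
q_5 = 11 ≤ 16 < 19 = q_6, so the answer is 238/11.

238/11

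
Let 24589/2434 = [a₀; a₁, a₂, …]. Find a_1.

24589 = 10·2434 + 249   →  a_0 = 10
2434 = 9·249 + 193   →  a_1 = 9

9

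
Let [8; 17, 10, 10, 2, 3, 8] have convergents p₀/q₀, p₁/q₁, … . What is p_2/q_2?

1378/171

Using pₖ = aₖpₖ₋₁ + pₖ₋₂, qₖ = aₖqₖ₋₁ + qₖ₋₂ (with p₋₁=1, p₋₂=0, q₋₁=0, q₋₂=1):
  k=0: a=8, p=8, q=1
  k=1: a=17, p=137, q=17
  k=2: a=10, p=1378, q=171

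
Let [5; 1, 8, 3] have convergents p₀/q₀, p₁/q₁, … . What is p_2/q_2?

Using pₖ = aₖpₖ₋₁ + pₖ₋₂, qₖ = aₖqₖ₋₁ + qₖ₋₂ (with p₋₁=1, p₋₂=0, q₋₁=0, q₋₂=1):
  k=0: a=5, p=5, q=1
  k=1: a=1, p=6, q=1
  k=2: a=8, p=53, q=9

53/9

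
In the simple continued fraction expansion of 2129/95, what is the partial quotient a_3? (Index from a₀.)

3

2129 = 22·95 + 39   →  a_0 = 22
95 = 2·39 + 17   →  a_1 = 2
39 = 2·17 + 5   →  a_2 = 2
17 = 3·5 + 2   →  a_3 = 3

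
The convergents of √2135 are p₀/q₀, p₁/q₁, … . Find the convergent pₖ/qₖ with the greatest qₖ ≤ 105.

√2135 = [46; 4, 1, 5, 1, 4, 92, …] (period length 6).
Convergents:
  p_0/q_0 = 46/1
  p_1/q_1 = 185/4
  p_2/q_2 = 231/5
  p_3/q_3 = 1340/29
  p_4/q_4 = 1571/34
  p_5/q_5 = 7624/165
q_4 = 34 ≤ 105 < 165 = q_5, so the answer is 1571/34.

1571/34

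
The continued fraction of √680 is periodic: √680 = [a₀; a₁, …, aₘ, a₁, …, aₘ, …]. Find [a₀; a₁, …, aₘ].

[26; 13, 52]

a₀ = ⌊√680⌋ = 26.
With m₀=0, d₀=1 and mₖ₊₁ = dₖaₖ − mₖ, dₖ₊₁ = (n − mₖ₊₁²)/dₖ, aₖ₊₁ = ⌊(a₀+mₖ₊₁)/dₖ₊₁⌋:
  k=1: m=26, d=4, a=13
  k=2: m=26, d=1, a=52
d=1 and a=2a₀=52 at k=2, so the next step gives (m, d) = (26, 4) again — its k=1 value — and the period has length 2.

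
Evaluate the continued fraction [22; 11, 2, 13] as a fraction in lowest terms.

Fold from the inside: start with 13/1.
  2 + 1/13 = 27/13
  11 + 13/27 = 310/27
  22 + 27/310 = 6847/310

6847/310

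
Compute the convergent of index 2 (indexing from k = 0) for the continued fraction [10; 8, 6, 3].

Using pₖ = aₖpₖ₋₁ + pₖ₋₂, qₖ = aₖqₖ₋₁ + qₖ₋₂ (with p₋₁=1, p₋₂=0, q₋₁=0, q₋₂=1):
  k=0: a=10, p=10, q=1
  k=1: a=8, p=81, q=8
  k=2: a=6, p=496, q=49

496/49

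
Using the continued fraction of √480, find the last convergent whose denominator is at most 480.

√480 = [21; 1, 9, 1, 42, …] (period length 4).
Convergents:
  p_0/q_0 = 21/1
  p_1/q_1 = 22/1
  p_2/q_2 = 219/10
  p_3/q_3 = 241/11
  p_4/q_4 = 10341/472
  p_5/q_5 = 10582/483
q_4 = 472 ≤ 480 < 483 = q_5, so the answer is 10341/472.

10341/472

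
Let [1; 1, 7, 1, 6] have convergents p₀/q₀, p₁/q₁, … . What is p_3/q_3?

17/9

Using pₖ = aₖpₖ₋₁ + pₖ₋₂, qₖ = aₖqₖ₋₁ + qₖ₋₂ (with p₋₁=1, p₋₂=0, q₋₁=0, q₋₂=1):
  k=0: a=1, p=1, q=1
  k=1: a=1, p=2, q=1
  k=2: a=7, p=15, q=8
  k=3: a=1, p=17, q=9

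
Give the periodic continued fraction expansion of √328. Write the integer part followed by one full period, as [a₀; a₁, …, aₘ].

[18; 9, 36]

a₀ = ⌊√328⌋ = 18.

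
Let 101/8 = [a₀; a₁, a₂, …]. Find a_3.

101 = 12·8 + 5   →  a_0 = 12
8 = 1·5 + 3   →  a_1 = 1
5 = 1·3 + 2   →  a_2 = 1
3 = 1·2 + 1   →  a_3 = 1

1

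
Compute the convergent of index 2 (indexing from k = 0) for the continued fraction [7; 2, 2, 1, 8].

Using pₖ = aₖpₖ₋₁ + pₖ₋₂, qₖ = aₖqₖ₋₁ + qₖ₋₂ (with p₋₁=1, p₋₂=0, q₋₁=0, q₋₂=1):
  k=0: a=7, p=7, q=1
  k=1: a=2, p=15, q=2
  k=2: a=2, p=37, q=5

37/5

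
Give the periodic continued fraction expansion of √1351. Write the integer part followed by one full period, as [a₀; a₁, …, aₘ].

a₀ = ⌊√1351⌋ = 36.
With m₀=0, d₀=1 and mₖ₊₁ = dₖaₖ − mₖ, dₖ₊₁ = (n − mₖ₊₁²)/dₖ, aₖ₊₁ = ⌊(a₀+mₖ₊₁)/dₖ₊₁⌋:
  k=1: m=36, d=55, a=1
  k=2: m=19, d=18, a=3
  k=3: m=35, d=7, a=10
  k=4: m=35, d=18, a=3
  k=5: m=19, d=55, a=1
  k=6: m=36, d=1, a=72
d=1 and a=2a₀=72 at k=6, so the next step gives (m, d) = (36, 55) again — its k=1 value — and the period has length 6.

[36; 1, 3, 10, 3, 1, 72]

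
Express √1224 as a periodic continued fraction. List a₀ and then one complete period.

[34; 1, 68]

a₀ = ⌊√1224⌋ = 34.
With m₀=0, d₀=1 and mₖ₊₁ = dₖaₖ − mₖ, dₖ₊₁ = (n − mₖ₊₁²)/dₖ, aₖ₊₁ = ⌊(a₀+mₖ₊₁)/dₖ₊₁⌋:
  k=1: m=34, d=68, a=1
  k=2: m=34, d=1, a=68
d=1 and a=2a₀=68 at k=2, so the next step gives (m, d) = (34, 68) again — its k=1 value — and the period has length 2.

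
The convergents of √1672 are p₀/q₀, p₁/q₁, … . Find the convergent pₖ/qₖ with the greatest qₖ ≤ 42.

368/9

√1672 = [40; 1, 8, 10, 8, 1, 80, …] (period length 6).
Convergents:
  p_0/q_0 = 40/1
  p_1/q_1 = 41/1
  p_2/q_2 = 368/9
  p_3/q_3 = 3721/91
q_2 = 9 ≤ 42 < 91 = q_3, so the answer is 368/9.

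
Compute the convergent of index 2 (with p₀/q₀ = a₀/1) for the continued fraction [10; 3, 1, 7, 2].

41/4

Using pₖ = aₖpₖ₋₁ + pₖ₋₂, qₖ = aₖqₖ₋₁ + qₖ₋₂ (with p₋₁=1, p₋₂=0, q₋₁=0, q₋₂=1):
  k=0: a=10, p=10, q=1
  k=1: a=3, p=31, q=3
  k=2: a=1, p=41, q=4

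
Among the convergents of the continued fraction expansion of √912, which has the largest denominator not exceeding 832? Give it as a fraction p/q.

√912 = [30; 5, 60, …] (period length 2).
Convergents:
  p_0/q_0 = 30/1
  p_1/q_1 = 151/5
  p_2/q_2 = 9090/301
  p_3/q_3 = 45601/1510
q_2 = 301 ≤ 832 < 1510 = q_3, so the answer is 9090/301.

9090/301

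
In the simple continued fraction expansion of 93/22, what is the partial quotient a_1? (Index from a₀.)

4

93 = 4·22 + 5   →  a_0 = 4
22 = 4·5 + 2   →  a_1 = 4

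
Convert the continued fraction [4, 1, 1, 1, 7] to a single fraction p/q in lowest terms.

107/23

Fold from the inside: start with 7/1.
  1 + 1/7 = 8/7
  1 + 7/8 = 15/8
  1 + 8/15 = 23/15
  4 + 15/23 = 107/23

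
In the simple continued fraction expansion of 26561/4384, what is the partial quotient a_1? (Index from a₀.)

17

26561 = 6·4384 + 257   →  a_0 = 6
4384 = 17·257 + 15   →  a_1 = 17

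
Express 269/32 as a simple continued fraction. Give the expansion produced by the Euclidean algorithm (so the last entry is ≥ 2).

269 = 8·32 + 13
32 = 2·13 + 6
13 = 2·6 + 1
6 = 6·1 + 0  (stop)
So 269/32 = [8; 2, 2, 6].

[8; 2, 2, 6]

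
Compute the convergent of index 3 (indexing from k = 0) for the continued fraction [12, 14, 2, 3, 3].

Using pₖ = aₖpₖ₋₁ + pₖ₋₂, qₖ = aₖqₖ₋₁ + qₖ₋₂ (with p₋₁=1, p₋₂=0, q₋₁=0, q₋₂=1):
  k=0: a=12, p=12, q=1
  k=1: a=14, p=169, q=14
  k=2: a=2, p=350, q=29
  k=3: a=3, p=1219, q=101

1219/101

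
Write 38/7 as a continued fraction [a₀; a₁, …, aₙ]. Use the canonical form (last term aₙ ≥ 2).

38 = 5×7 + 3
7 = 2×3 + 1
3 = 3×1 + 0  (stop)
So 38/7 = [5; 2, 3].

[5; 2, 3]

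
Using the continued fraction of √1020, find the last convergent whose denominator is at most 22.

√1020 = [31; 1, 14, 1, 62, …] (period length 4).
Convergents:
  p_0/q_0 = 31/1
  p_1/q_1 = 32/1
  p_2/q_2 = 479/15
  p_3/q_3 = 511/16
  p_4/q_4 = 32161/1007
q_3 = 16 ≤ 22 < 1007 = q_4, so the answer is 511/16.

511/16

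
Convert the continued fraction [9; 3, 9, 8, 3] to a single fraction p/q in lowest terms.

6609/709

Fold from the inside: start with 3/1.
  8 + 1/3 = 25/3
  9 + 3/25 = 228/25
  3 + 25/228 = 709/228
  9 + 228/709 = 6609/709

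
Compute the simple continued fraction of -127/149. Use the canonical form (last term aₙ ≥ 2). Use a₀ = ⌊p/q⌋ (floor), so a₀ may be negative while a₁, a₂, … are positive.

[-1; 6, 1, 3, 2, 2]

-127 = -1×149 + 22
149 = 6×22 + 17
22 = 1×17 + 5
17 = 3×5 + 2
5 = 2×2 + 1
2 = 2×1 + 0  (stop)
So -127/149 = [-1; 6, 1, 3, 2, 2].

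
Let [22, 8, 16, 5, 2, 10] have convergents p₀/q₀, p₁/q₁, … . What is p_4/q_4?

Using pₖ = aₖpₖ₋₁ + pₖ₋₂, qₖ = aₖqₖ₋₁ + qₖ₋₂ (with p₋₁=1, p₋₂=0, q₋₁=0, q₋₂=1):
  k=0: a=22, p=22, q=1
  k=1: a=8, p=177, q=8
  k=2: a=16, p=2854, q=129
  k=3: a=5, p=14447, q=653
  k=4: a=2, p=31748, q=1435

31748/1435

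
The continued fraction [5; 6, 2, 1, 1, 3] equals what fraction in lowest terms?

593/115

Fold from the inside: start with 3/1.
  1 + 1/3 = 4/3
  1 + 3/4 = 7/4
  2 + 4/7 = 18/7
  6 + 7/18 = 115/18
  5 + 18/115 = 593/115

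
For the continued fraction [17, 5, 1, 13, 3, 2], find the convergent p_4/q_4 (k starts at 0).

Using pₖ = aₖpₖ₋₁ + pₖ₋₂, qₖ = aₖqₖ₋₁ + qₖ₋₂ (with p₋₁=1, p₋₂=0, q₋₁=0, q₋₂=1):
  k=0: a=17, p=17, q=1
  k=1: a=5, p=86, q=5
  k=2: a=1, p=103, q=6
  k=3: a=13, p=1425, q=83
  k=4: a=3, p=4378, q=255

4378/255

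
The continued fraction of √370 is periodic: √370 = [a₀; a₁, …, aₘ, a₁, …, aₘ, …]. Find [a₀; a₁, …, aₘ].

a₀ = ⌊√370⌋ = 19.

[19; 4, 4, 38]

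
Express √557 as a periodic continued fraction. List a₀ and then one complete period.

[23; 1, 1, 1, 1, 46]

a₀ = ⌊√557⌋ = 23.
With m₀=0, d₀=1 and mₖ₊₁ = dₖaₖ − mₖ, dₖ₊₁ = (n − mₖ₊₁²)/dₖ, aₖ₊₁ = ⌊(a₀+mₖ₊₁)/dₖ₊₁⌋:
  k=1: m=23, d=28, a=1
  k=2: m=5, d=19, a=1
  k=3: m=14, d=19, a=1
  k=4: m=5, d=28, a=1
  k=5: m=23, d=1, a=46
d=1 and a=2a₀=46 at k=5, so the next step gives (m, d) = (23, 28) again — its k=1 value — and the period has length 5.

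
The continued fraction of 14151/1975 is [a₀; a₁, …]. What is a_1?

14151 = 7·1975 + 326   →  a_0 = 7
1975 = 6·326 + 19   →  a_1 = 6

6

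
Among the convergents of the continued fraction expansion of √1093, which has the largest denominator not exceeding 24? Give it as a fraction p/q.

562/17

√1093 = [33; 16, 1, 1, 16, 66, …] (period length 5).
Convergents:
  p_0/q_0 = 33/1
  p_1/q_1 = 529/16
  p_2/q_2 = 562/17
  p_3/q_3 = 1091/33
q_2 = 17 ≤ 24 < 33 = q_3, so the answer is 562/17.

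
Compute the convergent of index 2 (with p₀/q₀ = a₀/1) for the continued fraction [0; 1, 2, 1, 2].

Using pₖ = aₖpₖ₋₁ + pₖ₋₂, qₖ = aₖqₖ₋₁ + qₖ₋₂ (with p₋₁=1, p₋₂=0, q₋₁=0, q₋₂=1):
  k=0: a=0, p=0, q=1
  k=1: a=1, p=1, q=1
  k=2: a=2, p=2, q=3

2/3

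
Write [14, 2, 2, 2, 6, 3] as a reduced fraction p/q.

3503/243

Fold from the inside: start with 3/1.
  6 + 1/3 = 19/3
  2 + 3/19 = 41/19
  2 + 19/41 = 101/41
  2 + 41/101 = 243/101
  14 + 101/243 = 3503/243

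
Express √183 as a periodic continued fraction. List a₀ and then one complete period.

a₀ = ⌊√183⌋ = 13.
With m₀=0, d₀=1 and mₖ₊₁ = dₖaₖ − mₖ, dₖ₊₁ = (n − mₖ₊₁²)/dₖ, aₖ₊₁ = ⌊(a₀+mₖ₊₁)/dₖ₊₁⌋:
  k=1: m=13, d=14, a=1
  k=2: m=1, d=13, a=1
  k=3: m=12, d=3, a=8
  k=4: m=12, d=13, a=1
  k=5: m=1, d=14, a=1
  k=6: m=13, d=1, a=26
d=1 and a=2a₀=26 at k=6, so the next step gives (m, d) = (13, 14) again — its k=1 value — and the period has length 6.

[13; 1, 1, 8, 1, 1, 26]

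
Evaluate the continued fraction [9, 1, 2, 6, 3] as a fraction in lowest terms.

581/60

Fold from the inside: start with 3/1.
  6 + 1/3 = 19/3
  2 + 3/19 = 41/19
  1 + 19/41 = 60/41
  9 + 41/60 = 581/60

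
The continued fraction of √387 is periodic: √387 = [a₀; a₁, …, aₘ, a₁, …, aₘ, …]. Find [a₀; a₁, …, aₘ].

[19; 1, 2, 19, 2, 1, 38]

a₀ = ⌊√387⌋ = 19.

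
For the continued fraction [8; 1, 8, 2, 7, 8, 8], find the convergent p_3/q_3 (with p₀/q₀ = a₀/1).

169/19

Using pₖ = aₖpₖ₋₁ + pₖ₋₂, qₖ = aₖqₖ₋₁ + qₖ₋₂ (with p₋₁=1, p₋₂=0, q₋₁=0, q₋₂=1):
  k=0: a=8, p=8, q=1
  k=1: a=1, p=9, q=1
  k=2: a=8, p=80, q=9
  k=3: a=2, p=169, q=19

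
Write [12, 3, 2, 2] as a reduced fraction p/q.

Using pₖ = aₖpₖ₋₁ + pₖ₋₂ and qₖ = aₖqₖ₋₁ + qₖ₋₂:
  k=0: a=12, p=12, q=1
  k=1: a=3, p=37, q=3
  k=2: a=2, p=86, q=7
  k=3: a=2, p=209, q=17

209/17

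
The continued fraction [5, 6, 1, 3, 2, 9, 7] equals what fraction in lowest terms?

21069/4093

Fold from the inside: start with 7/1.
  9 + 1/7 = 64/7
  2 + 7/64 = 135/64
  3 + 64/135 = 469/135
  1 + 135/469 = 604/469
  6 + 469/604 = 4093/604
  5 + 604/4093 = 21069/4093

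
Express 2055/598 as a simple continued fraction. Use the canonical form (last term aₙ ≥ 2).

[3; 2, 3, 2, 3, 3, 3]

2055 = 3×598 + 261
598 = 2×261 + 76
261 = 3×76 + 33
76 = 2×33 + 10
33 = 3×10 + 3
10 = 3×3 + 1
3 = 3×1 + 0  (stop)
So 2055/598 = [3; 2, 3, 2, 3, 3, 3].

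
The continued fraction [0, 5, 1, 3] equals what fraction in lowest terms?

4/23

Fold from the inside: start with 3/1.
  1 + 1/3 = 4/3
  5 + 3/4 = 23/4
  0 + 4/23 = 4/23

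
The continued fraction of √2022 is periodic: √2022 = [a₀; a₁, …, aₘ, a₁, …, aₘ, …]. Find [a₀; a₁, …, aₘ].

a₀ = ⌊√2022⌋ = 44.

[44; 1, 28, 1, 88]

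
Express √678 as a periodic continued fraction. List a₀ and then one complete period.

a₀ = ⌊√678⌋ = 26.
With m₀=0, d₀=1 and mₖ₊₁ = dₖaₖ − mₖ, dₖ₊₁ = (n − mₖ₊₁²)/dₖ, aₖ₊₁ = ⌊(a₀+mₖ₊₁)/dₖ₊₁⌋:
  k=1: m=26, d=2, a=26
  k=2: m=26, d=1, a=52
d=1 and a=2a₀=52 at k=2, so the next step gives (m, d) = (26, 2) again — its k=1 value — and the period has length 2.

[26; 26, 52]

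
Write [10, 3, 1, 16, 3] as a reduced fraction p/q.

2102/205

Using pₖ = aₖpₖ₋₁ + pₖ₋₂ and qₖ = aₖqₖ₋₁ + qₖ₋₂:
  k=0: a=10, p=10, q=1
  k=1: a=3, p=31, q=3
  k=2: a=1, p=41, q=4
  k=3: a=16, p=687, q=67
  k=4: a=3, p=2102, q=205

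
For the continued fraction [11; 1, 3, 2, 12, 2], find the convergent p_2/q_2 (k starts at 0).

47/4

Using pₖ = aₖpₖ₋₁ + pₖ₋₂, qₖ = aₖqₖ₋₁ + qₖ₋₂ (with p₋₁=1, p₋₂=0, q₋₁=0, q₋₂=1):
  k=0: a=11, p=11, q=1
  k=1: a=1, p=12, q=1
  k=2: a=3, p=47, q=4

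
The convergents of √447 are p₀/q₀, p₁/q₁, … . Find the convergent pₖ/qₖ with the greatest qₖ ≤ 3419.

43807/2072

√447 = [21; 7, 42, …] (period length 2).
Convergents:
  p_0/q_0 = 21/1
  p_1/q_1 = 148/7
  p_2/q_2 = 6237/295
  p_3/q_3 = 43807/2072
  p_4/q_4 = 1846131/87319
q_3 = 2072 ≤ 3419 < 87319 = q_4, so the answer is 43807/2072.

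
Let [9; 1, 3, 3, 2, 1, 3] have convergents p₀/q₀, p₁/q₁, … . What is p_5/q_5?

Using pₖ = aₖpₖ₋₁ + pₖ₋₂, qₖ = aₖqₖ₋₁ + qₖ₋₂ (with p₋₁=1, p₋₂=0, q₋₁=0, q₋₂=1):
  k=0: a=9, p=9, q=1
  k=1: a=1, p=10, q=1
  k=2: a=3, p=39, q=4
  k=3: a=3, p=127, q=13
  k=4: a=2, p=293, q=30
  k=5: a=1, p=420, q=43

420/43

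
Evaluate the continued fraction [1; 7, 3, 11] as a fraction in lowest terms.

Using pₖ = aₖpₖ₋₁ + pₖ₋₂ and qₖ = aₖqₖ₋₁ + qₖ₋₂:
  k=0: a=1, p=1, q=1
  k=1: a=7, p=8, q=7
  k=2: a=3, p=25, q=22
  k=3: a=11, p=283, q=249

283/249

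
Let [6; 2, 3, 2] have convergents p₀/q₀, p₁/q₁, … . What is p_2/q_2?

45/7

Using pₖ = aₖpₖ₋₁ + pₖ₋₂, qₖ = aₖqₖ₋₁ + qₖ₋₂ (with p₋₁=1, p₋₂=0, q₋₁=0, q₋₂=1):
  k=0: a=6, p=6, q=1
  k=1: a=2, p=13, q=2
  k=2: a=3, p=45, q=7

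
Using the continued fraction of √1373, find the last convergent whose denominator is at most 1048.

25382/685

√1373 = [37; 18, 1, 1, 18, 74, …] (period length 5).
Convergents:
  p_0/q_0 = 37/1
  p_1/q_1 = 667/18
  p_2/q_2 = 704/19
  p_3/q_3 = 1371/37
  p_4/q_4 = 25382/685
  p_5/q_5 = 1879639/50727
q_4 = 685 ≤ 1048 < 50727 = q_5, so the answer is 25382/685.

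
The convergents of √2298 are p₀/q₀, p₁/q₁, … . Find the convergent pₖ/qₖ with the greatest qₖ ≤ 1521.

√2298 = [47; 1, 14, 1, 94, …] (period length 4).
Convergents:
  p_0/q_0 = 47/1
  p_1/q_1 = 48/1
  p_2/q_2 = 719/15
  p_3/q_3 = 767/16
  p_4/q_4 = 72817/1519
  p_5/q_5 = 73584/1535
q_4 = 1519 ≤ 1521 < 1535 = q_5, so the answer is 72817/1519.

72817/1519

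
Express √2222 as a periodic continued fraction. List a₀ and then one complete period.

[47; 7, 4, 7, 94]

a₀ = ⌊√2222⌋ = 47.
With m₀=0, d₀=1 and mₖ₊₁ = dₖaₖ − mₖ, dₖ₊₁ = (n − mₖ₊₁²)/dₖ, aₖ₊₁ = ⌊(a₀+mₖ₊₁)/dₖ₊₁⌋:
  k=1: m=47, d=13, a=7
  k=2: m=44, d=22, a=4
  k=3: m=44, d=13, a=7
  k=4: m=47, d=1, a=94
d=1 and a=2a₀=94 at k=4, so the next step gives (m, d) = (47, 13) again — its k=1 value — and the period has length 4.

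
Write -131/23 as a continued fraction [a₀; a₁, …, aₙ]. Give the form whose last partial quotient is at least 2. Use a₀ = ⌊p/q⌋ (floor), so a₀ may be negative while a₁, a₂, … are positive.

-131 = -6*23 + 7
23 = 3*7 + 2
7 = 3*2 + 1
2 = 2*1 + 0  (stop)
So -131/23 = [-6; 3, 3, 2].

[-6; 3, 3, 2]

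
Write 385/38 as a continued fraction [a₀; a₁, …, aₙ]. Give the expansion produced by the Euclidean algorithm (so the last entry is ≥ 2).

385 = 10*38 + 5
38 = 7*5 + 3
5 = 1*3 + 2
3 = 1*2 + 1
2 = 2*1 + 0  (stop)
So 385/38 = [10; 7, 1, 1, 2].

[10; 7, 1, 1, 2]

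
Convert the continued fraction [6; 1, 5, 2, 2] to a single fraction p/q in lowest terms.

219/32

Fold from the inside: start with 2/1.
  2 + 1/2 = 5/2
  5 + 2/5 = 27/5
  1 + 5/27 = 32/27
  6 + 27/32 = 219/32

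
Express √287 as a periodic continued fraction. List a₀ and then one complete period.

[16; 1, 15, 1, 32]

a₀ = ⌊√287⌋ = 16.
With m₀=0, d₀=1 and mₖ₊₁ = dₖaₖ − mₖ, dₖ₊₁ = (n − mₖ₊₁²)/dₖ, aₖ₊₁ = ⌊(a₀+mₖ₊₁)/dₖ₊₁⌋:
  k=1: m=16, d=31, a=1
  k=2: m=15, d=2, a=15
  k=3: m=15, d=31, a=1
  k=4: m=16, d=1, a=32
d=1 and a=2a₀=32 at k=4, so the next step gives (m, d) = (16, 31) again — its k=1 value — and the period has length 4.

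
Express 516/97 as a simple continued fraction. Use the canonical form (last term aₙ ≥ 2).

[5; 3, 7, 1, 3]

516 = 5×97 + 31
97 = 3×31 + 4
31 = 7×4 + 3
4 = 1×3 + 1
3 = 3×1 + 0  (stop)
So 516/97 = [5; 3, 7, 1, 3].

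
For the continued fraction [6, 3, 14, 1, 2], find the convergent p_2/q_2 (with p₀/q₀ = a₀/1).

Using pₖ = aₖpₖ₋₁ + pₖ₋₂, qₖ = aₖqₖ₋₁ + qₖ₋₂ (with p₋₁=1, p₋₂=0, q₋₁=0, q₋₂=1):
  k=0: a=6, p=6, q=1
  k=1: a=3, p=19, q=3
  k=2: a=14, p=272, q=43

272/43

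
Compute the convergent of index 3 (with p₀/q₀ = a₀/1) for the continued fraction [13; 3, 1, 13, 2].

Using pₖ = aₖpₖ₋₁ + pₖ₋₂, qₖ = aₖqₖ₋₁ + qₖ₋₂ (with p₋₁=1, p₋₂=0, q₋₁=0, q₋₂=1):
  k=0: a=13, p=13, q=1
  k=1: a=3, p=40, q=3
  k=2: a=1, p=53, q=4
  k=3: a=13, p=729, q=55

729/55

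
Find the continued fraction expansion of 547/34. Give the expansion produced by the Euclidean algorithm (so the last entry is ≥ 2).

[16; 11, 3]

547 = 16·34 + 3
34 = 11·3 + 1
3 = 3·1 + 0  (stop)
So 547/34 = [16; 11, 3].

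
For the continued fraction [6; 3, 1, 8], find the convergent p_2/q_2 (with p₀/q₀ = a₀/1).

25/4

Using pₖ = aₖpₖ₋₁ + pₖ₋₂, qₖ = aₖqₖ₋₁ + qₖ₋₂ (with p₋₁=1, p₋₂=0, q₋₁=0, q₋₂=1):
  k=0: a=6, p=6, q=1
  k=1: a=3, p=19, q=3
  k=2: a=1, p=25, q=4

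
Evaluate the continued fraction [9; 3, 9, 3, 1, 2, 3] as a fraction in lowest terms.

Fold from the inside: start with 3/1.
  2 + 1/3 = 7/3
  1 + 3/7 = 10/7
  3 + 7/10 = 37/10
  9 + 10/37 = 343/37
  3 + 37/343 = 1066/343
  9 + 343/1066 = 9937/1066

9937/1066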